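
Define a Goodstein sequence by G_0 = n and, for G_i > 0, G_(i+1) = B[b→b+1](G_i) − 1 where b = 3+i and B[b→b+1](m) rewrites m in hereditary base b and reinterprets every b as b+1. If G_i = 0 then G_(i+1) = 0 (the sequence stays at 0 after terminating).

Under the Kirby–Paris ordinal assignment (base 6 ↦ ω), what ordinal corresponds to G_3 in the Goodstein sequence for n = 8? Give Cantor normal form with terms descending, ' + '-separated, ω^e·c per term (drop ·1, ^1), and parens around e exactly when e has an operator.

(0) 8|_3 = 2·3 + 2 ↦ 2·4 + 2|_4 = 10 ⇒ 9
(1) 9|_4 = 2·4 + 1 ↦ 2·5 + 1|_5 = 11 ⇒ 10
(2) 10|_5 = 2·5 ↦ 2·6|_6 = 12 ⇒ 11

ω + 5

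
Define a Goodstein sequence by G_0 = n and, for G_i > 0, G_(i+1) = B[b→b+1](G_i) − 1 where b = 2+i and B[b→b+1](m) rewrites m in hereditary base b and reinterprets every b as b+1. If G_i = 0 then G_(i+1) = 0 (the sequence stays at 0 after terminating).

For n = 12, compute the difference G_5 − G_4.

12 —HB2→ 2^(2 + 1) + 2^2 —bump→ 3^(3 + 1) + 3^3 = 108 —(−1)→ 107
107 —HB3→ 3^(3 + 1) + 2·3^2 + 2·3 + 2 —bump→ 4^(4 + 1) + 2·4^2 + 2·4 + 2 = 1066 —(−1)→ 1065
1065 —HB4→ 4^(4 + 1) + 2·4^2 + 2·4 + 1 —bump→ 5^(5 + 1) + 2·5^2 + 2·5 + 1 = 15686 —(−1)→ 15685
15685 —HB5→ 5^(5 + 1) + 2·5^2 + 2·5 —bump→ 6^(6 + 1) + 2·6^2 + 2·6 = 280020 —(−1)→ 280019
280019 —HB6→ 6^(6 + 1) + 2·6^2 + 6 + 5 —bump→ 7^(7 + 1) + 2·7^2 + 7 + 5 = 5764911 —(−1)→ 5764910

5484891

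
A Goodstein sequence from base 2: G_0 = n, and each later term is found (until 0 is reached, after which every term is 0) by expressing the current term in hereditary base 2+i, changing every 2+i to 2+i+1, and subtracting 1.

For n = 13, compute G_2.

1279

base 2: 13 = 2^(2 + 1) + 2^2 + 1; at 3: 3^(3 + 1) + 3^3 + 1 = 109; next = 108
base 3: 108 = 3^(3 + 1) + 3^3; at 4: 4^(4 + 1) + 4^4 = 1280; next = 1279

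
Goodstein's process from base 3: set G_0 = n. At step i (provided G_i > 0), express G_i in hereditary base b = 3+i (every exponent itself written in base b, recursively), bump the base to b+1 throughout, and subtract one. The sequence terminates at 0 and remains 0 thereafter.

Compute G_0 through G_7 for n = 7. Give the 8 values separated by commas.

base 3: 7 = 2·3 + 1; at 4: 2·4 + 1 = 9; next = 8
base 4: 8 = 2·4; at 5: 2·5 = 10; next = 9
base 5: 9 = 5 + 4; at 6: 6 + 4 = 10; next = 9
base 6: 9 = 6 + 3; at 7: 7 + 3 = 10; next = 9
base 7: 9 = 7 + 2; at 8: 8 + 2 = 10; next = 9
base 8: 9 = 8 + 1; at 9: 9 + 1 = 10; next = 9
base 9: 9 = 9; at 10: 10 = 10; next = 9

7, 8, 9, 9, 9, 9, 9, 9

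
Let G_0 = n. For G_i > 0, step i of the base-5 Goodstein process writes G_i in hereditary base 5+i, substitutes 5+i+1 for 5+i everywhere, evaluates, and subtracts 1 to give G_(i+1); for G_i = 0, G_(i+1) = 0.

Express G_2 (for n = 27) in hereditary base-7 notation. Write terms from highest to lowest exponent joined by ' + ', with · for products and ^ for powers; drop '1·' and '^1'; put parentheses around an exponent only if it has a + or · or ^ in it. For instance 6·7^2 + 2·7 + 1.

7^2

step 0: 27 = 5^2 + 2; sub 6 for 5: 6^2 + 2; = 38; G_1 = 38−1 = 37
step 1: 37 = 6^2 + 1; sub 7 for 6: 7^2 + 1; = 50; G_2 = 50−1 = 49
step 2: 49 = 7^2; sub 8 for 7: 8^2; = 64; G_3 = 64−1 = 63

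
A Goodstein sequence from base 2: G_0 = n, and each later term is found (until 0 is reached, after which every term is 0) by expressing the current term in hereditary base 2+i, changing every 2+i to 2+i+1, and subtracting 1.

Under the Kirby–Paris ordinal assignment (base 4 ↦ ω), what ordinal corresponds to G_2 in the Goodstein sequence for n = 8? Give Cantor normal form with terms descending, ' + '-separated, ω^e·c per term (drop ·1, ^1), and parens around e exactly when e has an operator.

step 0: 8 = 2^(2 + 1); sub 3 for 2: 3^(3 + 1); = 81; G_1 = 81−1 = 80
step 1: 80 = 2·3^3 + 2·3^2 + 2·3 + 2; sub 4 for 3: 2·4^4 + 2·4^2 + 2·4 + 2; = 554; G_2 = 554−1 = 553
step 2: 553 = 2·4^4 + 2·4^2 + 2·4 + 1; sub 5 for 4: 2·5^5 + 2·5^2 + 2·5 + 1; = 6311; G_3 = 6311−1 = 6310

ω^ω·2 + ω^2·2 + ω·2 + 1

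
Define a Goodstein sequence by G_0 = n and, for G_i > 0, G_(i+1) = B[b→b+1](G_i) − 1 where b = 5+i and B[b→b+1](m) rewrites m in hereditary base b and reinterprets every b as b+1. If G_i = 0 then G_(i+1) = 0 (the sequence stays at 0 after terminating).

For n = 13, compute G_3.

G_0 = 13. HB_5(13) = 2·5 + 3. Bump = 15. G_1 = 14.
G_1 = 14. HB_6(14) = 2·6 + 2. Bump = 16. G_2 = 15.
G_2 = 15. HB_7(15) = 2·7 + 1. Bump = 17. G_3 = 16.
G_3 = 16. HB_8(16) = 2·8. Bump = 18. G_4 = 17.

16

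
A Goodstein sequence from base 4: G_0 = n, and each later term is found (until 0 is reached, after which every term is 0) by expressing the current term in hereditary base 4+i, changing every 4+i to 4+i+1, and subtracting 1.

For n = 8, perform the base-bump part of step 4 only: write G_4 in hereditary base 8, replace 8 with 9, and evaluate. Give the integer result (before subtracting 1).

(0) 8|_4 = 2·4 ↦ 2·5|_5 = 10 ⇒ 9
(1) 9|_5 = 5 + 4 ↦ 6 + 4|_6 = 10 ⇒ 9
(2) 9|_6 = 6 + 3 ↦ 7 + 3|_7 = 10 ⇒ 9
(3) 9|_7 = 7 + 2 ↦ 8 + 2|_8 = 10 ⇒ 9
(4) 9|_8 = 8 + 1 ↦ 9 + 1|_9 = 10 ⇒ 9

10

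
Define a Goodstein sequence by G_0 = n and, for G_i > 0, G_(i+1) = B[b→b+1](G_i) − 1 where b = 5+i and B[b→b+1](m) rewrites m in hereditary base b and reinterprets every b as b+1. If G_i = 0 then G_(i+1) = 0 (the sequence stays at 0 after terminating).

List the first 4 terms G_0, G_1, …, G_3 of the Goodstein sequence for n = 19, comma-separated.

i=0: 19 = 3·5 + 4 (b=5); 5→6: 3·6 + 4 = 22; 22−1 = 21
i=1: 21 = 3·6 + 3 (b=6); 6→7: 3·7 + 3 = 24; 24−1 = 23
i=2: 23 = 3·7 + 2 (b=7); 7→8: 3·8 + 2 = 26; 26−1 = 25

19, 21, 23, 25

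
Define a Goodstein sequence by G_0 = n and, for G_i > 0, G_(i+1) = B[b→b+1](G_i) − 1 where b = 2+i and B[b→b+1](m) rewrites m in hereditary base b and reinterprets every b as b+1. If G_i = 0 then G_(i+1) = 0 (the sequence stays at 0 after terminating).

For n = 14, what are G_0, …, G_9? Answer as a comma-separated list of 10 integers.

(0) 14|_2 = 2^(2 + 1) + 2^2 + 2 ↦ 3^(3 + 1) + 3^3 + 3|_3 = 111 ⇒ 110
(1) 110|_3 = 3^(3 + 1) + 3^3 + 2 ↦ 4^(4 + 1) + 4^4 + 2|_4 = 1282 ⇒ 1281
(2) 1281|_4 = 4^(4 + 1) + 4^4 + 1 ↦ 5^(5 + 1) + 5^5 + 1|_5 = 18751 ⇒ 18750
(3) 18750|_5 = 5^(5 + 1) + 5^5 ↦ 6^(6 + 1) + 6^6|_6 = 326592 ⇒ 326591
(4) 326591|_6 = 6^(6 + 1) + 5·6^5 + 5·6^4 + 5·6^3 + 5·6^2 + 5·6 + 5 ↦ 7^(7 + 1) + 5·7^5 + 5·7^4 + 5·7^3 + 5·7^2 + 5·7 + 5|_7 = 5862841 ⇒ 5862840
(5) 5862840|_7 = 7^(7 + 1) + 5·7^5 + 5·7^4 + 5·7^3 + 5·7^2 + 5·7 + 4 ↦ 8^(8 + 1) + 5·8^5 + 5·8^4 + 5·8^3 + 5·8^2 + 5·8 + 4|_8 = 134404972 ⇒ 134404971
(6) 134404971|_8 = 8^(8 + 1) + 5·8^5 + 5·8^4 + 5·8^3 + 5·8^2 + 5·8 + 3 ↦ 9^(9 + 1) + 5·9^5 + 5·9^4 + 5·9^3 + 5·9^2 + 5·9 + 3|_9 = 3487116549 ⇒ 3487116548
(7) 3487116548|_9 = 9^(9 + 1) + 5·9^5 + 5·9^4 + 5·9^3 + 5·9^2 + 5·9 + 2 ↦ 10^(10 + 1) + 5·10^5 + 5·10^4 + 5·10^3 + 5·10^2 + 5·10 + 2|_10 = 100000555552 ⇒ 100000555551
(8) 100000555551|_10 = 10^(10 + 1) + 5·10^5 + 5·10^4 + 5·10^3 + 5·10^2 + 5·10 + 1 ↦ 11^(11 + 1) + 5·11^5 + 5·11^4 + 5·11^3 + 5·11^2 + 5·11 + 1|_11 = 3138429262497 ⇒ 3138429262496

14, 110, 1281, 18750, 326591, 5862840, 134404971, 3487116548, 100000555551, 3138429262496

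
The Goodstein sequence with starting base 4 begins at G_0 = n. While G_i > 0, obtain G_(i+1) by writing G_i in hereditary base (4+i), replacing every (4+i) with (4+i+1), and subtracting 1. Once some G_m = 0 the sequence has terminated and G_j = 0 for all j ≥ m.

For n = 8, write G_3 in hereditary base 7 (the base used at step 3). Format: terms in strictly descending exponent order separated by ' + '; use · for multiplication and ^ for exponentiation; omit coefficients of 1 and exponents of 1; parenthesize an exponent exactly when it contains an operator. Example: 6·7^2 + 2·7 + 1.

7 + 2

[0] 8 ≡ 2·4 (base 4). Lift 5: 10. −1: 9.
[1] 9 ≡ 5 + 4 (base 5). Lift 6: 10. −1: 9.
[2] 9 ≡ 6 + 3 (base 6). Lift 7: 10. −1: 9.
[3] 9 ≡ 7 + 2 (base 7). Lift 8: 10. −1: 9.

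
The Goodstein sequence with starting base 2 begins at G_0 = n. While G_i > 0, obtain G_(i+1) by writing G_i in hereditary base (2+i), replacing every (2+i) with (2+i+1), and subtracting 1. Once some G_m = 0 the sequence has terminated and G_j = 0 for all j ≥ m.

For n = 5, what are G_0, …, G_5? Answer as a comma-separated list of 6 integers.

5, 27, 255, 467, 775, 1197

i=0: 5 = 2^2 + 1 (b=2); 2→3: 3^3 + 1 = 28; 28−1 = 27
i=1: 27 = 3^3 (b=3); 3→4: 4^4 = 256; 256−1 = 255
i=2: 255 = 3·4^3 + 3·4^2 + 3·4 + 3 (b=4); 4→5: 3·5^3 + 3·5^2 + 3·5 + 3 = 468; 468−1 = 467
i=3: 467 = 3·5^3 + 3·5^2 + 3·5 + 2 (b=5); 5→6: 3·6^3 + 3·6^2 + 3·6 + 2 = 776; 776−1 = 775
i=4: 775 = 3·6^3 + 3·6^2 + 3·6 + 1 (b=6); 6→7: 3·7^3 + 3·7^2 + 3·7 + 1 = 1198; 1198−1 = 1197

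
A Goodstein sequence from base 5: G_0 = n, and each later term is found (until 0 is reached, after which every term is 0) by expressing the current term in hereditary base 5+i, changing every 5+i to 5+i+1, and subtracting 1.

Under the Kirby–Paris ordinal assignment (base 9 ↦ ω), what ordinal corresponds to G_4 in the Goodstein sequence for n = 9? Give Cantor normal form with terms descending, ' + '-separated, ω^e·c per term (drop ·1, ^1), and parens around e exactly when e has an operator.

ω

G_0 = 9. HB_5(9) = 5 + 4. Bump = 10. G_1 = 9.
G_1 = 9. HB_6(9) = 6 + 3. Bump = 10. G_2 = 9.
G_2 = 9. HB_7(9) = 7 + 2. Bump = 10. G_3 = 9.
G_3 = 9. HB_8(9) = 8 + 1. Bump = 10. G_4 = 9.
G_4 = 9. HB_9(9) = 9. Bump = 10. G_5 = 9.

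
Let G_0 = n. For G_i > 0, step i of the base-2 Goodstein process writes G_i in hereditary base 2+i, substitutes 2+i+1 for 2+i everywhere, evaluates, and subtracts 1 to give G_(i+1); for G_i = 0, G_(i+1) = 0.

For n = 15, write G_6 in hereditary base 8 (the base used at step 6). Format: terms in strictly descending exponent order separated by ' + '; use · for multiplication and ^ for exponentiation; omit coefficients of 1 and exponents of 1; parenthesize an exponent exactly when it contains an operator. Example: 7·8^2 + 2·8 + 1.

8^(8 + 1) + 7·8^7 + 7·8^6 + 7·8^5 + 7·8^4 + 7·8^3 + 7·8^2 + 7·8 + 7

G_0=15  [base 2] 2^(2 + 1) + 2^2 + 2 + 1  →[2↦3]→  3^(3 + 1) + 3^3 + 3 + 1 = 112  −1 ⇒ G_1=111
G_1=111  [base 3] 3^(3 + 1) + 3^3 + 3  →[3↦4]→  4^(4 + 1) + 4^4 + 4 = 1284  −1 ⇒ G_2=1283
G_2=1283  [base 4] 4^(4 + 1) + 4^4 + 3  →[4↦5]→  5^(5 + 1) + 5^5 + 3 = 18753  −1 ⇒ G_3=18752
G_3=18752  [base 5] 5^(5 + 1) + 5^5 + 2  →[5↦6]→  6^(6 + 1) + 6^6 + 2 = 326594  −1 ⇒ G_4=326593
G_4=326593  [base 6] 6^(6 + 1) + 6^6 + 1  →[6↦7]→  7^(7 + 1) + 7^7 + 1 = 6588345  −1 ⇒ G_5=6588344
G_5=6588344  [base 7] 7^(7 + 1) + 7^7  →[7↦8]→  8^(8 + 1) + 8^8 = 150994944  −1 ⇒ G_6=150994943
G_6=150994943  [base 8] 8^(8 + 1) + 7·8^7 + 7·8^6 + 7·8^5 + 7·8^4 + 7·8^3 + 7·8^2 + 7·8 + 7  →[8↦9]→  9^(9 + 1) + 7·9^7 + 7·9^6 + 7·9^5 + 7·9^4 + 7·9^3 + 7·9^2 + 7·9 + 7 = 3524450281  −1 ⇒ G_7=3524450280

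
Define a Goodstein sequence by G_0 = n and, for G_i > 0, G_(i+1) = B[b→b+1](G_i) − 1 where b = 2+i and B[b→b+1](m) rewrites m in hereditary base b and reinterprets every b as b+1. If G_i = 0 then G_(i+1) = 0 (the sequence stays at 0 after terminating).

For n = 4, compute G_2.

41

step 0: 4 = 2^2; sub 3 for 2: 3^3; = 27; G_1 = 27−1 = 26
step 1: 26 = 2·3^2 + 2·3 + 2; sub 4 for 3: 2·4^2 + 2·4 + 2; = 42; G_2 = 42−1 = 41
step 2: 41 = 2·4^2 + 2·4 + 1; sub 5 for 4: 2·5^2 + 2·5 + 1; = 61; G_3 = 61−1 = 60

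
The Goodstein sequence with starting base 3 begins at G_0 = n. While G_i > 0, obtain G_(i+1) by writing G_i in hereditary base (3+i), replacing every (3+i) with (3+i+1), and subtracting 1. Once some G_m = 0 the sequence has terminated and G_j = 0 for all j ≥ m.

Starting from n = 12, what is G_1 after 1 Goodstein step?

i=0: 12 = 3^2 + 3 (b=3); 3→4: 4^2 + 4 = 20; 20−1 = 19
i=1: 19 = 4^2 + 3 (b=4); 4→5: 5^2 + 3 = 28; 28−1 = 27

19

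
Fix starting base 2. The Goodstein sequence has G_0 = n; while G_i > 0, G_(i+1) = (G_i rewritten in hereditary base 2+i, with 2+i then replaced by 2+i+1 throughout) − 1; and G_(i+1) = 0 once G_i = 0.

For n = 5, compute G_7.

i=0: 5 = 2^2 + 1 (b=2); 2→3: 3^3 + 1 = 28; 28−1 = 27
i=1: 27 = 3^3 (b=3); 3→4: 4^4 = 256; 256−1 = 255
i=2: 255 = 3·4^3 + 3·4^2 + 3·4 + 3 (b=4); 4→5: 3·5^3 + 3·5^2 + 3·5 + 3 = 468; 468−1 = 467
i=3: 467 = 3·5^3 + 3·5^2 + 3·5 + 2 (b=5); 5→6: 3·6^3 + 3·6^2 + 3·6 + 2 = 776; 776−1 = 775
i=4: 775 = 3·6^3 + 3·6^2 + 3·6 + 1 (b=6); 6→7: 3·7^3 + 3·7^2 + 3·7 + 1 = 1198; 1198−1 = 1197
i=5: 1197 = 3·7^3 + 3·7^2 + 3·7 (b=7); 7→8: 3·8^3 + 3·8^2 + 3·8 = 1752; 1752−1 = 1751
i=6: 1751 = 3·8^3 + 3·8^2 + 2·8 + 7 (b=8); 8→9: 3·9^3 + 3·9^2 + 2·9 + 7 = 2455; 2455−1 = 2454

2454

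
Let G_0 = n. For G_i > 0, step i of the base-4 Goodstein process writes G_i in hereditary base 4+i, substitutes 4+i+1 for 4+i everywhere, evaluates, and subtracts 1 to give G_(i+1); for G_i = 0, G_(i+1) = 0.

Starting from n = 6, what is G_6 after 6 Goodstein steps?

(0) 6|_4 = 4 + 2 ↦ 5 + 2|_5 = 7 ⇒ 6
(1) 6|_5 = 5 + 1 ↦ 6 + 1|_6 = 7 ⇒ 6
(2) 6|_6 = 6 ↦ 7|_7 = 7 ⇒ 6
(3) 6|_7 = 6 ↦ 6|_8 = 6 ⇒ 5
(4) 5|_8 = 5 ↦ 5|_9 = 5 ⇒ 4
(5) 4|_9 = 4 ↦ 4|_10 = 4 ⇒ 3
(6) 3|_10 = 3 ↦ 3|_11 = 3 ⇒ 2

3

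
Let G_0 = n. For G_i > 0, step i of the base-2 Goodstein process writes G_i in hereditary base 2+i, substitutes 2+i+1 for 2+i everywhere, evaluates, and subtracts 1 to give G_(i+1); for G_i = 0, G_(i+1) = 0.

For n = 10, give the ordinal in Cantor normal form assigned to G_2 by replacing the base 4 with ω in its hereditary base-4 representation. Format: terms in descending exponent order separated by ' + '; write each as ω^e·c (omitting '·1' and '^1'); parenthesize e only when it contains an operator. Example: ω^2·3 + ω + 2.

ω^(ω + 1) + 1

i=0: 10 = 2^(2 + 1) + 2 (b=2); 2→3: 3^(3 + 1) + 3 = 84; 84−1 = 83
i=1: 83 = 3^(3 + 1) + 2 (b=3); 3→4: 4^(4 + 1) + 2 = 1026; 1026−1 = 1025
i=2: 1025 = 4^(4 + 1) + 1 (b=4); 4→5: 5^(5 + 1) + 1 = 15626; 15626−1 = 15625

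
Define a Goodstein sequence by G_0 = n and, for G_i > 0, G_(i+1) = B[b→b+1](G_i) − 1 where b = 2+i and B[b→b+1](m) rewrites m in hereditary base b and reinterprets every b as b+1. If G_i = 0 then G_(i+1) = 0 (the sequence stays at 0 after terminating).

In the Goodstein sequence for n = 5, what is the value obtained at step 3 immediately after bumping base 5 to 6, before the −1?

776

5 —HB2→ 2^2 + 1 —bump→ 3^3 + 1 = 28 —(−1)→ 27
27 —HB3→ 3^3 —bump→ 4^4 = 256 —(−1)→ 255
255 —HB4→ 3·4^3 + 3·4^2 + 3·4 + 3 —bump→ 3·5^3 + 3·5^2 + 3·5 + 3 = 468 —(−1)→ 467
467 —HB5→ 3·5^3 + 3·5^2 + 3·5 + 2 —bump→ 3·6^3 + 3·6^2 + 3·6 + 2 = 776 —(−1)→ 775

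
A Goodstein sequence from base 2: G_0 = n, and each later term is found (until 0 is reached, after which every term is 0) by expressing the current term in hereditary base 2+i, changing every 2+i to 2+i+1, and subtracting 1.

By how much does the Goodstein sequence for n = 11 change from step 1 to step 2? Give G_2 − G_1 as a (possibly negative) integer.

G_0 = 11. HB_2(11) = 2^(2 + 1) + 2 + 1. Bump = 85. G_1 = 84.
G_1 = 84. HB_3(84) = 3^(3 + 1) + 3. Bump = 1028. G_2 = 1027.

943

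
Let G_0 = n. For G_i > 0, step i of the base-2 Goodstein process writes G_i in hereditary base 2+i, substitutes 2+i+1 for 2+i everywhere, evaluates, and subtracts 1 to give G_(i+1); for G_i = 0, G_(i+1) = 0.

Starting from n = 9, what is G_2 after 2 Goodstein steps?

1023

i=0: 9 = 2^(2 + 1) + 1 (b=2); 2→3: 3^(3 + 1) + 1 = 82; 82−1 = 81
i=1: 81 = 3^(3 + 1) (b=3); 3→4: 4^(4 + 1) = 1024; 1024−1 = 1023
i=2: 1023 = 3·4^4 + 3·4^3 + 3·4^2 + 3·4 + 3 (b=4); 4→5: 3·5^5 + 3·5^3 + 3·5^2 + 3·5 + 3 = 9843; 9843−1 = 9842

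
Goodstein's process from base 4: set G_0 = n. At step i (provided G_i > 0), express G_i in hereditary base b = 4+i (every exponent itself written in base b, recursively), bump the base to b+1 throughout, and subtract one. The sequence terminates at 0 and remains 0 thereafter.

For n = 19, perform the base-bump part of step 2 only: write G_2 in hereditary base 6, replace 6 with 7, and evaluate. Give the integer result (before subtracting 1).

50

(0) 19|_4 = 4^2 + 3 ↦ 5^2 + 3|_5 = 28 ⇒ 27
(1) 27|_5 = 5^2 + 2 ↦ 6^2 + 2|_6 = 38 ⇒ 37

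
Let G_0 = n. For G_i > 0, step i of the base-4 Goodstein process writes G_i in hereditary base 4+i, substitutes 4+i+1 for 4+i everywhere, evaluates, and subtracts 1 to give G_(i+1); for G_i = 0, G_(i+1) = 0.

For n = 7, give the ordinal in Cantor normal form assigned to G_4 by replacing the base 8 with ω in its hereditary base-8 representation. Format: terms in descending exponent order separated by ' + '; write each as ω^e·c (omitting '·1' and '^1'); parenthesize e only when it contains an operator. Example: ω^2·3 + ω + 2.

7

G_0 = 7. HB_4(7) = 4 + 3. Bump = 8. G_1 = 7.
G_1 = 7. HB_5(7) = 5 + 2. Bump = 8. G_2 = 7.
G_2 = 7. HB_6(7) = 6 + 1. Bump = 8. G_3 = 7.
G_3 = 7. HB_7(7) = 7. Bump = 8. G_4 = 7.
G_4 = 7. HB_8(7) = 7. Bump = 7. G_5 = 6.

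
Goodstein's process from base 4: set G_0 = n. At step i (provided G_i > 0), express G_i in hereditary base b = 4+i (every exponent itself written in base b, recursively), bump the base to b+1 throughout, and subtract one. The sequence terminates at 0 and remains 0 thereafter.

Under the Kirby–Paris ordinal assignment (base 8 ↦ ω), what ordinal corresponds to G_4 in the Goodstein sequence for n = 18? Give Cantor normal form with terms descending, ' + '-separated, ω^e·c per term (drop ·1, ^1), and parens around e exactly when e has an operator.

ω·6 + 5

i=0: 18 = 4^2 + 2 (b=4); 4→5: 5^2 + 2 = 27; 27−1 = 26
i=1: 26 = 5^2 + 1 (b=5); 5→6: 6^2 + 1 = 37; 37−1 = 36
i=2: 36 = 6^2 (b=6); 6→7: 7^2 = 49; 49−1 = 48
i=3: 48 = 6·7 + 6 (b=7); 7→8: 6·8 + 6 = 54; 54−1 = 53
i=4: 53 = 6·8 + 5 (b=8); 8→9: 6·9 + 5 = 59; 59−1 = 58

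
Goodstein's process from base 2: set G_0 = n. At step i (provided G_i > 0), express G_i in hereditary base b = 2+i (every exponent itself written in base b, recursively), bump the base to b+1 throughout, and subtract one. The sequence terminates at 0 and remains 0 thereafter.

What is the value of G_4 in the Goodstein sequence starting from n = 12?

step 0: 12 = 2^(2 + 1) + 2^2; sub 3 for 2: 3^(3 + 1) + 3^3; = 108; G_1 = 108−1 = 107
step 1: 107 = 3^(3 + 1) + 2·3^2 + 2·3 + 2; sub 4 for 3: 4^(4 + 1) + 2·4^2 + 2·4 + 2; = 1066; G_2 = 1066−1 = 1065
step 2: 1065 = 4^(4 + 1) + 2·4^2 + 2·4 + 1; sub 5 for 4: 5^(5 + 1) + 2·5^2 + 2·5 + 1; = 15686; G_3 = 15686−1 = 15685
step 3: 15685 = 5^(5 + 1) + 2·5^2 + 2·5; sub 6 for 5: 6^(6 + 1) + 2·6^2 + 2·6; = 280020; G_4 = 280020−1 = 280019
step 4: 280019 = 6^(6 + 1) + 2·6^2 + 6 + 5; sub 7 for 6: 7^(7 + 1) + 2·7^2 + 7 + 5; = 5764911; G_5 = 5764911−1 = 5764910

280019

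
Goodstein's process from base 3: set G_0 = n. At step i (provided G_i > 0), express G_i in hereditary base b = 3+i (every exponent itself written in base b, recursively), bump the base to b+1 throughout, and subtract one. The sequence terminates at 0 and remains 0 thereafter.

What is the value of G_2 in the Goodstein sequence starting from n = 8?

8 —HB3→ 2·3 + 2 —bump→ 2·4 + 2 = 10 —(−1)→ 9
9 —HB4→ 2·4 + 1 —bump→ 2·5 + 1 = 11 —(−1)→ 10

10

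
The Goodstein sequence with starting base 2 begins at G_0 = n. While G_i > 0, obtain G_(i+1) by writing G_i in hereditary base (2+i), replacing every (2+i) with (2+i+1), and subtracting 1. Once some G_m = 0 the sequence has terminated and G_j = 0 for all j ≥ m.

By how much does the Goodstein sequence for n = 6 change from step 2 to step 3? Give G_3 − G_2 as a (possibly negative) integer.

2868

G_0=6  [base 2] 2^2 + 2  →[2↦3]→  3^3 + 3 = 30  −1 ⇒ G_1=29
G_1=29  [base 3] 3^3 + 2  →[3↦4]→  4^4 + 2 = 258  −1 ⇒ G_2=257
G_2=257  [base 4] 4^4 + 1  →[4↦5]→  5^5 + 1 = 3126  −1 ⇒ G_3=3125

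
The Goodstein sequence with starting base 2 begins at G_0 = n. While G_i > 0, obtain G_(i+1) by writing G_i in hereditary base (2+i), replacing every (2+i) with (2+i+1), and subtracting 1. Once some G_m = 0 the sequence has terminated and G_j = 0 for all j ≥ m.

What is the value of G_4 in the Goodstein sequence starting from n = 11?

279937

G_0 = 11. HB_2(11) = 2^(2 + 1) + 2 + 1. Bump = 85. G_1 = 84.
G_1 = 84. HB_3(84) = 3^(3 + 1) + 3. Bump = 1028. G_2 = 1027.
G_2 = 1027. HB_4(1027) = 4^(4 + 1) + 3. Bump = 15628. G_3 = 15627.
G_3 = 15627. HB_5(15627) = 5^(5 + 1) + 2. Bump = 279938. G_4 = 279937.
G_4 = 279937. HB_6(279937) = 6^(6 + 1) + 1. Bump = 5764802. G_5 = 5764801.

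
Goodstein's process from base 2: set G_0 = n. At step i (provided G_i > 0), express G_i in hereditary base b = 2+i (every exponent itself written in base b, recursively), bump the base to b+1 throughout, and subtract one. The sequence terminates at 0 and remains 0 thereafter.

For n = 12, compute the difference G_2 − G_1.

958

G_0 = 12. HB_2(12) = 2^(2 + 1) + 2^2. Bump = 108. G_1 = 107.
G_1 = 107. HB_3(107) = 3^(3 + 1) + 2·3^2 + 2·3 + 2. Bump = 1066. G_2 = 1065.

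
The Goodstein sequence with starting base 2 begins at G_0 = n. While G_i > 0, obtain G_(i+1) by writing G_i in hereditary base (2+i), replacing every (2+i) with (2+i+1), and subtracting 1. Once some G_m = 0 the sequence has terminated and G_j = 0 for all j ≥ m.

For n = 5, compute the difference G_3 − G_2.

212

G_0=5  [base 2] 2^2 + 1  →[2↦3]→  3^3 + 1 = 28  −1 ⇒ G_1=27
G_1=27  [base 3] 3^3  →[3↦4]→  4^4 = 256  −1 ⇒ G_2=255
G_2=255  [base 4] 3·4^3 + 3·4^2 + 3·4 + 3  →[4↦5]→  3·5^3 + 3·5^2 + 3·5 + 3 = 468  −1 ⇒ G_3=467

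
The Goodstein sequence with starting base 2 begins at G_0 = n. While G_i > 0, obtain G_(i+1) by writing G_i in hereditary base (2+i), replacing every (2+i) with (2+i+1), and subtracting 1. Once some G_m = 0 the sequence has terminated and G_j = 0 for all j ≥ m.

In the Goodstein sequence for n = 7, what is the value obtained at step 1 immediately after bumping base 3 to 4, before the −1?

260

[0] 7 ≡ 2^2 + 2 + 1 (base 2). Lift 3: 31. −1: 30.
[1] 30 ≡ 3^3 + 3 (base 3). Lift 4: 260. −1: 259.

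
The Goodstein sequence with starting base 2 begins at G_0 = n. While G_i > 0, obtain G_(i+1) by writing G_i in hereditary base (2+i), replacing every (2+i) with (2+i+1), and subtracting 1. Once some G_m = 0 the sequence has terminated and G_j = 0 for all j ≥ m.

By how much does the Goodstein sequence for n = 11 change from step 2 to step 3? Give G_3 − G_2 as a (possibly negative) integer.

G_0=11  [base 2] 2^(2 + 1) + 2 + 1  →[2↦3]→  3^(3 + 1) + 3 + 1 = 85  −1 ⇒ G_1=84
G_1=84  [base 3] 3^(3 + 1) + 3  →[3↦4]→  4^(4 + 1) + 4 = 1028  −1 ⇒ G_2=1027
G_2=1027  [base 4] 4^(4 + 1) + 3  →[4↦5]→  5^(5 + 1) + 3 = 15628  −1 ⇒ G_3=15627

14600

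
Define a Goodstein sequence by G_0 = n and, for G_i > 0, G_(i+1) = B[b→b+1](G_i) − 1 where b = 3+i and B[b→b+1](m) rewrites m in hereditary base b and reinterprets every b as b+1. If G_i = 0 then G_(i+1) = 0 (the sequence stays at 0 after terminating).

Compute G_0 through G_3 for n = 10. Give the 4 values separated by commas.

G_0 = 10. HB_3(10) = 3^2 + 1. Bump = 17. G_1 = 16.
G_1 = 16. HB_4(16) = 4^2. Bump = 25. G_2 = 24.
G_2 = 24. HB_5(24) = 4·5 + 4. Bump = 28. G_3 = 27.

10, 16, 24, 27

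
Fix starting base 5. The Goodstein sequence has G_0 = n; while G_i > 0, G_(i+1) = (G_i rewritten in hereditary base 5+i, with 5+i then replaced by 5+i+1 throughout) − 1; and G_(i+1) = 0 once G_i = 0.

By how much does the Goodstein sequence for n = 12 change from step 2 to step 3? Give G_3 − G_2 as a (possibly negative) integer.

12 —HB5→ 2·5 + 2 —bump→ 2·6 + 2 = 14 —(−1)→ 13
13 —HB6→ 2·6 + 1 —bump→ 2·7 + 1 = 15 —(−1)→ 14
14 —HB7→ 2·7 —bump→ 2·8 = 16 —(−1)→ 15

1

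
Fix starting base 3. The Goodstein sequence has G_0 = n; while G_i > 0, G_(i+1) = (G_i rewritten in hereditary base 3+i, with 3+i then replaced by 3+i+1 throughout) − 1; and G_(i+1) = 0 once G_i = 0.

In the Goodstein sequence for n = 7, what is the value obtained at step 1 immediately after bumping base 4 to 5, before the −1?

(0) 7|_3 = 2·3 + 1 ↦ 2·4 + 1|_4 = 9 ⇒ 8
(1) 8|_4 = 2·4 ↦ 2·5|_5 = 10 ⇒ 9

10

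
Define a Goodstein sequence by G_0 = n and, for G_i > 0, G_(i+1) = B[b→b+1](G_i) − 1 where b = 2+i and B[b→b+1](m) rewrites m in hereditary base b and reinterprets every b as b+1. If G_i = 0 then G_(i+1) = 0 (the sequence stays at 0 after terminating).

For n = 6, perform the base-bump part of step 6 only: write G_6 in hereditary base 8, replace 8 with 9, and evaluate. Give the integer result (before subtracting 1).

i=0: 6 = 2^2 + 2 (b=2); 2→3: 3^3 + 3 = 30; 30−1 = 29
i=1: 29 = 3^3 + 2 (b=3); 3→4: 4^4 + 2 = 258; 258−1 = 257
i=2: 257 = 4^4 + 1 (b=4); 4→5: 5^5 + 1 = 3126; 3126−1 = 3125
i=3: 3125 = 5^5 (b=5); 5→6: 6^6 = 46656; 46656−1 = 46655
i=4: 46655 = 5·6^5 + 5·6^4 + 5·6^3 + 5·6^2 + 5·6 + 5 (b=6); 6→7: 5·7^5 + 5·7^4 + 5·7^3 + 5·7^2 + 5·7 + 5 = 98040; 98040−1 = 98039
i=5: 98039 = 5·7^5 + 5·7^4 + 5·7^3 + 5·7^2 + 5·7 + 4 (b=7); 7→8: 5·8^5 + 5·8^4 + 5·8^3 + 5·8^2 + 5·8 + 4 = 187244; 187244−1 = 187243
i=6: 187243 = 5·8^5 + 5·8^4 + 5·8^3 + 5·8^2 + 5·8 + 3 (b=8); 8→9: 5·9^5 + 5·9^4 + 5·9^3 + 5·9^2 + 5·9 + 3 = 332148; 332148−1 = 332147

332148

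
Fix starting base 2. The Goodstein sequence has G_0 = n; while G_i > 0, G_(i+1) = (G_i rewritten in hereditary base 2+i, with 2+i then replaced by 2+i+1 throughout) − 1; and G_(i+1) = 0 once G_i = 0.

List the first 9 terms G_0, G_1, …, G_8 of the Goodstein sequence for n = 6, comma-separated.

6, 29, 257, 3125, 46655, 98039, 187243, 332147, 555551

i=0: 6 = 2^2 + 2 (b=2); 2→3: 3^3 + 3 = 30; 30−1 = 29
i=1: 29 = 3^3 + 2 (b=3); 3→4: 4^4 + 2 = 258; 258−1 = 257
i=2: 257 = 4^4 + 1 (b=4); 4→5: 5^5 + 1 = 3126; 3126−1 = 3125
i=3: 3125 = 5^5 (b=5); 5→6: 6^6 = 46656; 46656−1 = 46655
i=4: 46655 = 5·6^5 + 5·6^4 + 5·6^3 + 5·6^2 + 5·6 + 5 (b=6); 6→7: 5·7^5 + 5·7^4 + 5·7^3 + 5·7^2 + 5·7 + 5 = 98040; 98040−1 = 98039
i=5: 98039 = 5·7^5 + 5·7^4 + 5·7^3 + 5·7^2 + 5·7 + 4 (b=7); 7→8: 5·8^5 + 5·8^4 + 5·8^3 + 5·8^2 + 5·8 + 4 = 187244; 187244−1 = 187243
i=6: 187243 = 5·8^5 + 5·8^4 + 5·8^3 + 5·8^2 + 5·8 + 3 (b=8); 8→9: 5·9^5 + 5·9^4 + 5·9^3 + 5·9^2 + 5·9 + 3 = 332148; 332148−1 = 332147
i=7: 332147 = 5·9^5 + 5·9^4 + 5·9^3 + 5·9^2 + 5·9 + 2 (b=9); 9→10: 5·10^5 + 5·10^4 + 5·10^3 + 5·10^2 + 5·10 + 2 = 555552; 555552−1 = 555551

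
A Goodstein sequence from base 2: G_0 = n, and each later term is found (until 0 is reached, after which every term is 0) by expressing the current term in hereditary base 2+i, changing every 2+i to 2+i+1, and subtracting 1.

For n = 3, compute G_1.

3 —HB2→ 2 + 1 —bump→ 3 + 1 = 4 —(−1)→ 3
3 —HB3→ 3 —bump→ 4 = 4 —(−1)→ 3

3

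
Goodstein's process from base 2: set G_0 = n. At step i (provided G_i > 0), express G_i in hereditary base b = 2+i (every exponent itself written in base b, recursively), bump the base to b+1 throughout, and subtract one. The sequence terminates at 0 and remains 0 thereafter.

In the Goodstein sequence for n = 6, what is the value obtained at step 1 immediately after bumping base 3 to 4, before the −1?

[0] 6 ≡ 2^2 + 2 (base 2). Lift 3: 30. −1: 29.
[1] 29 ≡ 3^3 + 2 (base 3). Lift 4: 258. −1: 257.

258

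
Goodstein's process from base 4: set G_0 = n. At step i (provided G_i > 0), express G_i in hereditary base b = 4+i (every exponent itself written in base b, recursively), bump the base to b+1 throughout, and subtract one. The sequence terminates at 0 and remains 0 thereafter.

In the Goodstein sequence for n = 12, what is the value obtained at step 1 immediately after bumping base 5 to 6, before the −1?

base 4: 12 = 3·4; at 5: 3·5 = 15; next = 14
base 5: 14 = 2·5 + 4; at 6: 2·6 + 4 = 16; next = 15

16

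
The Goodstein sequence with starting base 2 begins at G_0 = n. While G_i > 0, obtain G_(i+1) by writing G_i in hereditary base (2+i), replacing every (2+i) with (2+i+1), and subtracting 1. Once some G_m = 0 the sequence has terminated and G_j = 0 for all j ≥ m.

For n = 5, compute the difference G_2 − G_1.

228

step 0: 5 = 2^2 + 1; sub 3 for 2: 3^3 + 1; = 28; G_1 = 28−1 = 27
step 1: 27 = 3^3; sub 4 for 3: 4^4; = 256; G_2 = 256−1 = 255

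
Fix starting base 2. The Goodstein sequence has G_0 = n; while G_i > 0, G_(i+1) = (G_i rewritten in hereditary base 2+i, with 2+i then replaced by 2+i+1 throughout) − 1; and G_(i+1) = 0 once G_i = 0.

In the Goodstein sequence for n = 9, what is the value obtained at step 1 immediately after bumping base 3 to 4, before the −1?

1024

step 0: 9 = 2^(2 + 1) + 1; sub 3 for 2: 3^(3 + 1) + 1; = 82; G_1 = 82−1 = 81
step 1: 81 = 3^(3 + 1); sub 4 for 3: 4^(4 + 1); = 1024; G_2 = 1024−1 = 1023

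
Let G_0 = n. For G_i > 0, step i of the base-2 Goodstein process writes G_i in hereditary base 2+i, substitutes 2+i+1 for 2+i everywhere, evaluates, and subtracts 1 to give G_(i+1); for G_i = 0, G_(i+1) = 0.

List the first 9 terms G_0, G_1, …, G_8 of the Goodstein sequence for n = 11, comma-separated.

[0] 11 ≡ 2^(2 + 1) + 2 + 1 (base 2). Lift 3: 85. −1: 84.
[1] 84 ≡ 3^(3 + 1) + 3 (base 3). Lift 4: 1028. −1: 1027.
[2] 1027 ≡ 4^(4 + 1) + 3 (base 4). Lift 5: 15628. −1: 15627.
[3] 15627 ≡ 5^(5 + 1) + 2 (base 5). Lift 6: 279938. −1: 279937.
[4] 279937 ≡ 6^(6 + 1) + 1 (base 6). Lift 7: 5764802. −1: 5764801.
[5] 5764801 ≡ 7^(7 + 1) (base 7). Lift 8: 134217728. −1: 134217727.
[6] 134217727 ≡ 7·8^8 + 7·8^7 + 7·8^6 + 7·8^5 + 7·8^4 + 7·8^3 + 7·8^2 + 7·8 + 7 (base 8). Lift 9: 2749609303. −1: 2749609302.
[7] 2749609302 ≡ 7·9^9 + 7·9^7 + 7·9^6 + 7·9^5 + 7·9^4 + 7·9^3 + 7·9^2 + 7·9 + 6 (base 9). Lift 10: 70077777776. −1: 70077777775.

11, 84, 1027, 15627, 279937, 5764801, 134217727, 2749609302, 70077777775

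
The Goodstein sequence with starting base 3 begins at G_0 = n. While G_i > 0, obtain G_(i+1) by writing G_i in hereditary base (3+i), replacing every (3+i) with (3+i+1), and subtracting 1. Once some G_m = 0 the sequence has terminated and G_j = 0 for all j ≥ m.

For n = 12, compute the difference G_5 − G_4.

14

base 3: 12 = 3^2 + 3; at 4: 4^2 + 4 = 20; next = 19
base 4: 19 = 4^2 + 3; at 5: 5^2 + 3 = 28; next = 27
base 5: 27 = 5^2 + 2; at 6: 6^2 + 2 = 38; next = 37
base 6: 37 = 6^2 + 1; at 7: 7^2 + 1 = 50; next = 49
base 7: 49 = 7^2; at 8: 8^2 = 64; next = 63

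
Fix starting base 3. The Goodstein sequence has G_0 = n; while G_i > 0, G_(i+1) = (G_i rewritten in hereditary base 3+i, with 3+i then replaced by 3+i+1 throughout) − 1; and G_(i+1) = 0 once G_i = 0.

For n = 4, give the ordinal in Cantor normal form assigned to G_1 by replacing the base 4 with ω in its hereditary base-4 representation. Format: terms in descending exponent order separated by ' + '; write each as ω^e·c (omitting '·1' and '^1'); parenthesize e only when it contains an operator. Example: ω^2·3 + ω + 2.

ω

(0) 4|_3 = 3 + 1 ↦ 4 + 1|_4 = 5 ⇒ 4
(1) 4|_4 = 4 ↦ 5|_5 = 5 ⇒ 4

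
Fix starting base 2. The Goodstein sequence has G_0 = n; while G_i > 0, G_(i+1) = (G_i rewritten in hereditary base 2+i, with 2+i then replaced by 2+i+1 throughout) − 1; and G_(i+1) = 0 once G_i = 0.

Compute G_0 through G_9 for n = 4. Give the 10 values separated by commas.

4, 26, 41, 60, 83, 109, 139, 173, 211, 253

(0) 4|_2 = 2^2 ↦ 3^3|_3 = 27 ⇒ 26
(1) 26|_3 = 2·3^2 + 2·3 + 2 ↦ 2·4^2 + 2·4 + 2|_4 = 42 ⇒ 41
(2) 41|_4 = 2·4^2 + 2·4 + 1 ↦ 2·5^2 + 2·5 + 1|_5 = 61 ⇒ 60
(3) 60|_5 = 2·5^2 + 2·5 ↦ 2·6^2 + 2·6|_6 = 84 ⇒ 83
(4) 83|_6 = 2·6^2 + 6 + 5 ↦ 2·7^2 + 7 + 5|_7 = 110 ⇒ 109
(5) 109|_7 = 2·7^2 + 7 + 4 ↦ 2·8^2 + 8 + 4|_8 = 140 ⇒ 139
(6) 139|_8 = 2·8^2 + 8 + 3 ↦ 2·9^2 + 9 + 3|_9 = 174 ⇒ 173
(7) 173|_9 = 2·9^2 + 9 + 2 ↦ 2·10^2 + 10 + 2|_10 = 212 ⇒ 211
(8) 211|_10 = 2·10^2 + 10 + 1 ↦ 2·11^2 + 11 + 1|_11 = 254 ⇒ 253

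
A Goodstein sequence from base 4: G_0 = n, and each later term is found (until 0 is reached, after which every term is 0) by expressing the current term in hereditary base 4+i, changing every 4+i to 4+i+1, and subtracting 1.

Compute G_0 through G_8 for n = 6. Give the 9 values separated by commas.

[0] 6 ≡ 4 + 2 (base 4). Lift 5: 7. −1: 6.
[1] 6 ≡ 5 + 1 (base 5). Lift 6: 7. −1: 6.
[2] 6 ≡ 6 (base 6). Lift 7: 7. −1: 6.
[3] 6 ≡ 6 (base 7). Lift 8: 6. −1: 5.
[4] 5 ≡ 5 (base 8). Lift 9: 5. −1: 4.
[5] 4 ≡ 4 (base 9). Lift 10: 4. −1: 3.
[6] 3 ≡ 3 (base 10). Lift 11: 3. −1: 2.
[7] 2 ≡ 2 (base 11). Lift 12: 2. −1: 1.

6, 6, 6, 6, 5, 4, 3, 2, 1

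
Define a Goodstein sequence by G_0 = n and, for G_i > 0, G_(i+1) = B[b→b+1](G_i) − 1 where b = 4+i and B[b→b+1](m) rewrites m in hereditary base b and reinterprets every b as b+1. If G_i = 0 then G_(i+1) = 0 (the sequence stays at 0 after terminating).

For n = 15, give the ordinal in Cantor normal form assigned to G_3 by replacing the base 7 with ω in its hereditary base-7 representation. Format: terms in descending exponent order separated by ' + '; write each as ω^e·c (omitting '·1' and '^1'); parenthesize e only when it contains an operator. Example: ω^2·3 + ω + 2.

ω·3

i=0: 15 = 3·4 + 3 (b=4); 4→5: 3·5 + 3 = 18; 18−1 = 17
i=1: 17 = 3·5 + 2 (b=5); 5→6: 3·6 + 2 = 20; 20−1 = 19
i=2: 19 = 3·6 + 1 (b=6); 6→7: 3·7 + 1 = 22; 22−1 = 21
i=3: 21 = 3·7 (b=7); 7→8: 3·8 = 24; 24−1 = 23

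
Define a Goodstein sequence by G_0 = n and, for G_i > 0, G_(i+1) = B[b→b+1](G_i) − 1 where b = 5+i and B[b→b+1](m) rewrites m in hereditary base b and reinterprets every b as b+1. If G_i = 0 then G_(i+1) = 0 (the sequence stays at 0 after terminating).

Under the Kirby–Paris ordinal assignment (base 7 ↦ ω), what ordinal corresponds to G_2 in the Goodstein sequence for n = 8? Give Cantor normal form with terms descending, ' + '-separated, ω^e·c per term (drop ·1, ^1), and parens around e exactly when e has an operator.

base 5: 8 = 5 + 3; at 6: 6 + 3 = 9; next = 8
base 6: 8 = 6 + 2; at 7: 7 + 2 = 9; next = 8
base 7: 8 = 7 + 1; at 8: 8 + 1 = 9; next = 8

ω + 1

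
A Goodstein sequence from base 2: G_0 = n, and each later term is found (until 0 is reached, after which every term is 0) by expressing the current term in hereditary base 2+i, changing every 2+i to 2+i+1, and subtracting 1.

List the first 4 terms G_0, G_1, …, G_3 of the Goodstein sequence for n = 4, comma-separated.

i=0: 4 = 2^2 (b=2); 2→3: 3^3 = 27; 27−1 = 26
i=1: 26 = 2·3^2 + 2·3 + 2 (b=3); 3→4: 2·4^2 + 2·4 + 2 = 42; 42−1 = 41
i=2: 41 = 2·4^2 + 2·4 + 1 (b=4); 4→5: 2·5^2 + 2·5 + 1 = 61; 61−1 = 60

4, 26, 41, 60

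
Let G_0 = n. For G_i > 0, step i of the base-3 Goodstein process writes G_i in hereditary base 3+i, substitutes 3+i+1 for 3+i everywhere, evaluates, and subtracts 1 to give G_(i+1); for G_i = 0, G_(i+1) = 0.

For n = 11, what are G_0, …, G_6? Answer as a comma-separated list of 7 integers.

base 3: 11 = 3^2 + 2; at 4: 4^2 + 2 = 18; next = 17
base 4: 17 = 4^2 + 1; at 5: 5^2 + 1 = 26; next = 25
base 5: 25 = 5^2; at 6: 6^2 = 36; next = 35
base 6: 35 = 5·6 + 5; at 7: 5·7 + 5 = 40; next = 39
base 7: 39 = 5·7 + 4; at 8: 5·8 + 4 = 44; next = 43
base 8: 43 = 5·8 + 3; at 9: 5·9 + 3 = 48; next = 47

11, 17, 25, 35, 39, 43, 47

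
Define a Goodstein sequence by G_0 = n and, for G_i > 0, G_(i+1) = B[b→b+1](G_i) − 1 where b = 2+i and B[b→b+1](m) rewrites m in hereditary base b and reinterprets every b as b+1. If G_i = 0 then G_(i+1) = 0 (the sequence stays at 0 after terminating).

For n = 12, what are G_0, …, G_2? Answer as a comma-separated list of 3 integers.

12, 107, 1065

step 0: 12 = 2^(2 + 1) + 2^2; sub 3 for 2: 3^(3 + 1) + 3^3; = 108; G_1 = 108−1 = 107
step 1: 107 = 3^(3 + 1) + 2·3^2 + 2·3 + 2; sub 4 for 3: 4^(4 + 1) + 2·4^2 + 2·4 + 2; = 1066; G_2 = 1066−1 = 1065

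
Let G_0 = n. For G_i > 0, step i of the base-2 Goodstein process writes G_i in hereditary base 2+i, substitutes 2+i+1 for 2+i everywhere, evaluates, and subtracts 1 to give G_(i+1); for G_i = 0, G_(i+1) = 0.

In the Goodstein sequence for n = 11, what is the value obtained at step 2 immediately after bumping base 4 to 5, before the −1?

step 0: 11 = 2^(2 + 1) + 2 + 1; sub 3 for 2: 3^(3 + 1) + 3 + 1; = 85; G_1 = 85−1 = 84
step 1: 84 = 3^(3 + 1) + 3; sub 4 for 3: 4^(4 + 1) + 4; = 1028; G_2 = 1028−1 = 1027

15628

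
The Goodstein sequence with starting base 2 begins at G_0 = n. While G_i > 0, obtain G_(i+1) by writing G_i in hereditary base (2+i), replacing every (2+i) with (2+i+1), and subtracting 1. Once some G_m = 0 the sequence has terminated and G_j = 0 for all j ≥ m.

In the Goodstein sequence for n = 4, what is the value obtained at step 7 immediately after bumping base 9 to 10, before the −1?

step 0: 4 = 2^2; sub 3 for 2: 3^3; = 27; G_1 = 27−1 = 26
step 1: 26 = 2·3^2 + 2·3 + 2; sub 4 for 3: 2·4^2 + 2·4 + 2; = 42; G_2 = 42−1 = 41
step 2: 41 = 2·4^2 + 2·4 + 1; sub 5 for 4: 2·5^2 + 2·5 + 1; = 61; G_3 = 61−1 = 60
step 3: 60 = 2·5^2 + 2·5; sub 6 for 5: 2·6^2 + 2·6; = 84; G_4 = 84−1 = 83
step 4: 83 = 2·6^2 + 6 + 5; sub 7 for 6: 2·7^2 + 7 + 5; = 110; G_5 = 110−1 = 109
step 5: 109 = 2·7^2 + 7 + 4; sub 8 for 7: 2·8^2 + 8 + 4; = 140; G_6 = 140−1 = 139
step 6: 139 = 2·8^2 + 8 + 3; sub 9 for 8: 2·9^2 + 9 + 3; = 174; G_7 = 174−1 = 173
step 7: 173 = 2·9^2 + 9 + 2; sub 10 for 9: 2·10^2 + 10 + 2; = 212; G_8 = 212−1 = 211

212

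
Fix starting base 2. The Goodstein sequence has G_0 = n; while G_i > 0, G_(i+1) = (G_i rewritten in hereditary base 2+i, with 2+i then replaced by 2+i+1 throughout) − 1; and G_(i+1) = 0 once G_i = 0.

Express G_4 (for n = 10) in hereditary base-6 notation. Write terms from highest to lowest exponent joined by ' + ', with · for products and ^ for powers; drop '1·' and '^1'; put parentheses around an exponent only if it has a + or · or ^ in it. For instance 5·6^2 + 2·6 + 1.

5·6^6 + 5·6^5 + 5·6^4 + 5·6^3 + 5·6^2 + 5·6 + 5

G_0 = 10. HB_2(10) = 2^(2 + 1) + 2. Bump = 84. G_1 = 83.
G_1 = 83. HB_3(83) = 3^(3 + 1) + 2. Bump = 1026. G_2 = 1025.
G_2 = 1025. HB_4(1025) = 4^(4 + 1) + 1. Bump = 15626. G_3 = 15625.
G_3 = 15625. HB_5(15625) = 5^(5 + 1). Bump = 279936. G_4 = 279935.
G_4 = 279935. HB_6(279935) = 5·6^6 + 5·6^5 + 5·6^4 + 5·6^3 + 5·6^2 + 5·6 + 5. Bump = 4215755. G_5 = 4215754.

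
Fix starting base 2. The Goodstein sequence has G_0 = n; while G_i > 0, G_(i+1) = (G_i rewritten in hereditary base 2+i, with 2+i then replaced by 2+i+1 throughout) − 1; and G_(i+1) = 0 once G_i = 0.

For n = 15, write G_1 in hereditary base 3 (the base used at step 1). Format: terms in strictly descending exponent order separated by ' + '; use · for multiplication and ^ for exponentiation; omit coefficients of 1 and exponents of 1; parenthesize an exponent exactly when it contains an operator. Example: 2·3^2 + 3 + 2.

3^(3 + 1) + 3^3 + 3

G_0=15  [base 2] 2^(2 + 1) + 2^2 + 2 + 1  →[2↦3]→  3^(3 + 1) + 3^3 + 3 + 1 = 112  −1 ⇒ G_1=111
G_1=111  [base 3] 3^(3 + 1) + 3^3 + 3  →[3↦4]→  4^(4 + 1) + 4^4 + 4 = 1284  −1 ⇒ G_2=1283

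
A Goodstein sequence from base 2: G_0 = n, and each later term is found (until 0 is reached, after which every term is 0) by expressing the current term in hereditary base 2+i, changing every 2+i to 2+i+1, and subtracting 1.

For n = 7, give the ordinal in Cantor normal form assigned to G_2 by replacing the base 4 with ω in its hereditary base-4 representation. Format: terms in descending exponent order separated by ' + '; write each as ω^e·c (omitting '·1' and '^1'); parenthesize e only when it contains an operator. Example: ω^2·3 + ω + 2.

G_0 = 7. HB_2(7) = 2^2 + 2 + 1. Bump = 31. G_1 = 30.
G_1 = 30. HB_3(30) = 3^3 + 3. Bump = 260. G_2 = 259.
G_2 = 259. HB_4(259) = 4^4 + 3. Bump = 3128. G_3 = 3127.

ω^ω + 3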